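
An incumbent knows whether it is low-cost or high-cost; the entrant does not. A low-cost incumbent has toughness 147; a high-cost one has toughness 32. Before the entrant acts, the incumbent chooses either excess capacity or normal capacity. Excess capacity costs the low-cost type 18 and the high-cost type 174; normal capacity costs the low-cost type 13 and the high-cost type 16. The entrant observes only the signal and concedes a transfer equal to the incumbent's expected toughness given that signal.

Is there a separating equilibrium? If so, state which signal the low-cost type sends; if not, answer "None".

Try low-cost → excess capacity, high-cost → normal capacity:
  If types separate, excess capacity earns payment 147 and normal capacity earns 32.
  Low-cost: excess capacity gives 147 − 18 = 129; normal capacity gives 32 − 13 = 19. No deviation. ✓
  High-cost: normal capacity gives 32 − 16 = 16; excess capacity gives 147 − 174 = -27. No deviation. ✓
Both hold — the low-cost type sends excess capacity.

excess capacity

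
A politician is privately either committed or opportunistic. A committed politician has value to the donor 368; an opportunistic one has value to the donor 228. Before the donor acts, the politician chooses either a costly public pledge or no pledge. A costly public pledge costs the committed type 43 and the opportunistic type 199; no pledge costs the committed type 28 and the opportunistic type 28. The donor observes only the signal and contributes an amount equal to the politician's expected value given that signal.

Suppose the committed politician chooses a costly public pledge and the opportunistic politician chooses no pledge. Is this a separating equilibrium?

If types separate, pledge earns payment 368 and no pledge earns 228.
Committed: pledge gives 368 − 43 = 325; no pledge gives 228 − 28 = 200. No deviation. ✓
Opportunistic: no pledge gives 228 − 28 = 200; pledge gives 368 − 199 = 169. No deviation. ✓
Both incentive constraints hold.

Yes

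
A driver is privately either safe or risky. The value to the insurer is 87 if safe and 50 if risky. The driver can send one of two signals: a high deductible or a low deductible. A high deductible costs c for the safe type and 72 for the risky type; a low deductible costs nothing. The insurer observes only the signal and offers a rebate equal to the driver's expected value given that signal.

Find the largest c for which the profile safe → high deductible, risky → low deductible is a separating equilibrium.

Under separation: high deductible → safe (pays 87); low deductible → risky (pays 50).
Risky: 50 − 0 = 50 ≥ 87 − 72 = 15. Holds regardless of c. ✓
Safe: 87 − c ≥ 50 − 0, so c ≤ 87 − 50 = 37.

37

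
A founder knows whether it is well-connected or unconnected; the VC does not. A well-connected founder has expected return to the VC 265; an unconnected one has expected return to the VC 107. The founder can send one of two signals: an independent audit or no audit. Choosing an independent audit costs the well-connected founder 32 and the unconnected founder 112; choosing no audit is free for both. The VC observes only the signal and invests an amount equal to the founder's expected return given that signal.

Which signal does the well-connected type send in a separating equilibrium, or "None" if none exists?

Try well-connected → audit, unconnected → no audit:
  If types separate, audit earns payment 265 and no audit earns 107.
  Well-connected: audit gives 265 − 32 = 233; no audit gives 107 − 0 = 107. No deviation. ✓
  Unconnected: no audit gives 107 − 0 = 107; audit gives 265 − 112 = 153. Would deviate. ✗
Try well-connected → no audit, unconnected → audit:
  If types separate, no audit earns payment 265 and audit earns 107.
  Well-connected: no audit gives 265 − 0 = 265; audit gives 107 − 32 = 75. No deviation. ✓
  Unconnected: audit gives 107 − 112 = -5; no audit gives 265 − 0 = 265. Would deviate. ✗
Neither assignment is incentive-compatible.

None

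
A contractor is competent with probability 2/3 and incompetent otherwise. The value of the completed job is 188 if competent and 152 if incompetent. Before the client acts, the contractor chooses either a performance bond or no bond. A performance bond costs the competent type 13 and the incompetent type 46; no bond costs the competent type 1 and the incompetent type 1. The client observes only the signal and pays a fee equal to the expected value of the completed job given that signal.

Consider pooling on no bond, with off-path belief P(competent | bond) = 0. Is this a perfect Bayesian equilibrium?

Yes

At the pooled signal (no bond) the client holds the prior 2/3 and pays 2/3·188 + 1/3·152 = 176. Off-path (bond) belief 0 gives 0·188 + 1·152 = 152.
Competent: no bond gives 176 − 1 = 175; bond gives 152 − 13 = 139. Stays. ✓
Incompetent: no bond gives 176 − 1 = 175; bond gives 152 − 46 = 106. Stays. ✓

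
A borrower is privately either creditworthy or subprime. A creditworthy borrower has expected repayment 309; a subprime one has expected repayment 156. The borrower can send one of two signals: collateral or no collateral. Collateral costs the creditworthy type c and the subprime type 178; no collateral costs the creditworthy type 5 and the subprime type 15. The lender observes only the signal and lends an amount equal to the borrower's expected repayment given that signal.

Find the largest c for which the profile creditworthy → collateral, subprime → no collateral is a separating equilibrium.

Under separation: collateral → creditworthy (pays 309); no collateral → subprime (pays 156).
Subprime: 156 − 15 = 141 ≥ 309 − 178 = 131. Holds regardless of c. ✓
Creditworthy: 309 − c ≥ 156 − 5, so c ≤ 309 − 151 = 158.

158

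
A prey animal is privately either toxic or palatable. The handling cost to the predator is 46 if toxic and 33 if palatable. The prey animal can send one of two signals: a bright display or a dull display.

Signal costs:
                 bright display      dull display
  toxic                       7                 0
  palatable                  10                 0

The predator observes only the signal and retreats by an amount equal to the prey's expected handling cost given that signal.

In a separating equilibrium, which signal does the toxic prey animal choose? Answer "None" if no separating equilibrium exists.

None

Try toxic → bright display, palatable → dull display:
  If types separate, bright display earns payment 46 and dull display earns 33.
  Toxic: bright display gives 46 − 7 = 39; dull display gives 33 − 0 = 33. No deviation. ✓
  Palatable: dull display gives 33 − 0 = 33; bright display gives 46 − 10 = 36. Would deviate. ✗
Try toxic → dull display, palatable → bright display:
  If types separate, dull display earns payment 46 and bright display earns 33.
  Toxic: dull display gives 46 − 0 = 46; bright display gives 33 − 7 = 26. No deviation. ✓
  Palatable: bright display gives 33 − 10 = 23; dull display gives 46 − 0 = 46. Would deviate. ✗
Neither assignment is incentive-compatible.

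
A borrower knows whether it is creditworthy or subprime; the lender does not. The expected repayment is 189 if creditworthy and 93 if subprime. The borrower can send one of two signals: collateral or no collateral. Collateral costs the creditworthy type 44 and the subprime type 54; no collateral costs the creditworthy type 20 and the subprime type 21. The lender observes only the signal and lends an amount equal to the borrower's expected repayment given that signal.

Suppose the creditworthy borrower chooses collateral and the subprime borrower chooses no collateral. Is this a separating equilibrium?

If types separate, collateral earns payment 189 and no collateral earns 93.
Creditworthy: collateral gives 189 − 44 = 145; no collateral gives 93 − 20 = 73. No deviation. ✓
Subprime: no collateral gives 93 − 21 = 72; collateral gives 189 − 54 = 135. Would deviate. ✗

No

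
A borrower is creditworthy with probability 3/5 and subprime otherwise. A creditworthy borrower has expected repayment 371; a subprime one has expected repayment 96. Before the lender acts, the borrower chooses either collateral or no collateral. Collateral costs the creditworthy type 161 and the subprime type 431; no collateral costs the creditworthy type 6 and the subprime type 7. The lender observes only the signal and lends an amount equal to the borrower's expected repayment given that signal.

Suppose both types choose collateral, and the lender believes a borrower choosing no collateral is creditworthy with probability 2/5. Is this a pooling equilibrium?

No

On the equilibrium path (collateral) the lender holds the prior 3/5 and pays 3/5·371 + 2/5·96 = 261. Off-path (no collateral) belief 2/5 gives 2/5·371 + 3/5·96 = 206.
Creditworthy: collateral gives 261 − 161 = 100; no collateral gives 206 − 6 = 200. Deviates. ✗
Subprime: collateral gives 261 − 431 = -170; no collateral gives 206 − 7 = 199. Deviates. ✗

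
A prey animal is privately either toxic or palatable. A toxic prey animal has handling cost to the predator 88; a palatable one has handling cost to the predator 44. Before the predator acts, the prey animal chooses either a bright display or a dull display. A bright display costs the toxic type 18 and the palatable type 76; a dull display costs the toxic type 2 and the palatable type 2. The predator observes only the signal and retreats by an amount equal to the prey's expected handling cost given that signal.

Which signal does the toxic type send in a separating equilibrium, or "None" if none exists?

bright display

Try toxic → bright display, palatable → dull display:
  If types separate, bright display earns payment 88 and dull display earns 44.
  Toxic: bright display gives 88 − 18 = 70; dull display gives 44 − 2 = 42. No deviation. ✓
  Palatable: dull display gives 44 − 2 = 42; bright display gives 88 − 76 = 12. No deviation. ✓
Both hold — the toxic type sends bright display.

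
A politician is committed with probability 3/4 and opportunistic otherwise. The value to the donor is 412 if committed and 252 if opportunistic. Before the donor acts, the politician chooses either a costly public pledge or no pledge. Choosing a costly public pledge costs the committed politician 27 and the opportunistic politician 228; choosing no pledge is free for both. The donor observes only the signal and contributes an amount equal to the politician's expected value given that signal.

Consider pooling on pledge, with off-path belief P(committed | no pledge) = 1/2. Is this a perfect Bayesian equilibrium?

No

On the equilibrium path (pledge) the donor holds the prior 3/4 and pays 3/4·412 + 1/4·252 = 372. Off-path (no pledge) belief 1/2 gives 1/2·412 + 1/2·252 = 332.
Committed: pledge gives 372 − 27 = 345; no pledge gives 332 − 0 = 332. Stays. ✓
Opportunistic: pledge gives 372 − 228 = 144; no pledge gives 332 − 0 = 332. Deviates. ✗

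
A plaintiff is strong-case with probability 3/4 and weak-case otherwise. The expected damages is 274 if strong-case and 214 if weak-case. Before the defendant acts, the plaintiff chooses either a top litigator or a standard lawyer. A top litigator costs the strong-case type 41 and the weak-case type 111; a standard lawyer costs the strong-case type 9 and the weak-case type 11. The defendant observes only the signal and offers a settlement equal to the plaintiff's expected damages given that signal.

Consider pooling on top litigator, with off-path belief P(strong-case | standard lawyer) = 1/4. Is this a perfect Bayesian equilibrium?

At the pooled signal (top litigator) the defendant holds the prior 3/4 and pays 3/4·274 + 1/4·214 = 259. Off-path (standard lawyer) belief 1/4 gives 1/4·274 + 3/4·214 = 229.
Strong-case: top litigator gives 259 − 41 = 218; standard lawyer gives 229 − 9 = 220. Deviates. ✗
Weak-case: top litigator gives 259 − 111 = 148; standard lawyer gives 229 − 11 = 218. Deviates. ✗

No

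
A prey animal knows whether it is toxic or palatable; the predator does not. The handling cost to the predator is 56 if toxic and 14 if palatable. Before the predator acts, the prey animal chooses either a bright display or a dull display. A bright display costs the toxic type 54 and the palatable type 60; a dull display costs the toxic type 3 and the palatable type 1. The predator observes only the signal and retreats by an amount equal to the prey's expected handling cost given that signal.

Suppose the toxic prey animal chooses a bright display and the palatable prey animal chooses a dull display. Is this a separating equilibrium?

No

Under separation the predator infers type exactly: bright display → toxic (pays 56), dull display → palatable (pays 14).
Toxic: bright display gives 56 − 54 = 2; dull display gives 14 − 3 = 11. Would deviate. ✗
Palatable: dull display gives 14 − 1 = 13; bright display gives 56 − 60 = -4. No deviation. ✓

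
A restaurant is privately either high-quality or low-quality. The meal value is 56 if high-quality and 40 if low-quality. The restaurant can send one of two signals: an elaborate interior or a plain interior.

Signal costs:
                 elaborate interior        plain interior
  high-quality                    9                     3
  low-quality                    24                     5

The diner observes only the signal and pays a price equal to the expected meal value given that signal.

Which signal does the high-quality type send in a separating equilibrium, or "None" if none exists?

elaborate interior

Try high-quality → elaborate interior, low-quality → plain interior:
  Under separation the diner infers type exactly: elaborate interior → high-quality (pays 56), plain interior → low-quality (pays 40).
  High-quality: elaborate interior gives 56 − 9 = 47; plain interior gives 40 − 3 = 37. No deviation. ✓
  Low-quality: plain interior gives 40 − 5 = 35; elaborate interior gives 56 − 24 = 32. No deviation. ✓
Both hold — the high-quality type sends elaborate interior.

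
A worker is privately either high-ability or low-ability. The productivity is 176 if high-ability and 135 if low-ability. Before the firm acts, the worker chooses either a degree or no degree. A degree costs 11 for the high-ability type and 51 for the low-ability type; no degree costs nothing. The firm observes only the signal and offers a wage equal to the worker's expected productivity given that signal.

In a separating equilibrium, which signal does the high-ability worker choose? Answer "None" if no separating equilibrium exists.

Try high-ability → degree, low-ability → no degree:
  If types separate, degree earns payment 176 and no degree earns 135.
  High-ability: degree gives 176 − 11 = 165; no degree gives 135 − 0 = 135. No deviation. ✓
  Low-ability: no degree gives 135 − 0 = 135; degree gives 176 − 51 = 125. No deviation. ✓
Both hold — the high-ability type sends degree.

degree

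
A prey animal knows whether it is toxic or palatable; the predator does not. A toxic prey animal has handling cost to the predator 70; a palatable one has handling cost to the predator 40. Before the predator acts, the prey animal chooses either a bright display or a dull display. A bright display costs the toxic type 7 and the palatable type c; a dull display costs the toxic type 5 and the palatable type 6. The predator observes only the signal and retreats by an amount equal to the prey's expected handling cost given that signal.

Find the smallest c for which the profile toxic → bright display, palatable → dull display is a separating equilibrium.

Under separation: bright display → toxic (pays 70); dull display → palatable (pays 40).
Toxic: 70 − 7 = 63 ≥ 40 − 5 = 35. Holds regardless of c. ✓
Palatable: 40 − 6 ≥ 70 − c, so c ≥ 70 − 34 = 36.

36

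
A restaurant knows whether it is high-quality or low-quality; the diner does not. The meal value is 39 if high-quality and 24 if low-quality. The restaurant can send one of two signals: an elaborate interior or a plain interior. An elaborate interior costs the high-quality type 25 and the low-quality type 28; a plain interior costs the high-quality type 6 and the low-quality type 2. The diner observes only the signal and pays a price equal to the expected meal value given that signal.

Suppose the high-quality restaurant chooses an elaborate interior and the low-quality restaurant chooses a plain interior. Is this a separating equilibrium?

No

If types separate, elaborate interior earns payment 39 and plain interior earns 24.
High-quality: elaborate interior gives 39 − 25 = 14; plain interior gives 24 − 6 = 18. Would deviate. ✗
Low-quality: plain interior gives 24 − 2 = 22; elaborate interior gives 39 − 28 = 11. No deviation. ✓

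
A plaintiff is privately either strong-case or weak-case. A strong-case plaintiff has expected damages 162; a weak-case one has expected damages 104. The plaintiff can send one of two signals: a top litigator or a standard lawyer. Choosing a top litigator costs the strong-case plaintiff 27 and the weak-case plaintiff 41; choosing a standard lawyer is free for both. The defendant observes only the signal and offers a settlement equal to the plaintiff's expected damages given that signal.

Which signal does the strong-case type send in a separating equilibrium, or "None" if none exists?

None

Try strong-case → top litigator, weak-case → standard lawyer:
  Under separation the defendant infers type exactly: top litigator → strong-case (pays 162), standard lawyer → weak-case (pays 104).
  Strong-case: top litigator gives 162 − 27 = 135; standard lawyer gives 104 − 0 = 104. No deviation. ✓
  Weak-case: standard lawyer gives 104 − 0 = 104; top litigator gives 162 − 41 = 121. Would deviate. ✗
Try strong-case → standard lawyer, weak-case → top litigator:
  Under separation the defendant infers type exactly: standard lawyer → strong-case (pays 162), top litigator → weak-case (pays 104).
  Strong-case: standard lawyer gives 162 − 0 = 162; top litigator gives 104 − 27 = 77. No deviation. ✓
  Weak-case: top litigator gives 104 − 41 = 63; standard lawyer gives 162 − 0 = 162. Would deviate. ✗
Neither assignment is incentive-compatible.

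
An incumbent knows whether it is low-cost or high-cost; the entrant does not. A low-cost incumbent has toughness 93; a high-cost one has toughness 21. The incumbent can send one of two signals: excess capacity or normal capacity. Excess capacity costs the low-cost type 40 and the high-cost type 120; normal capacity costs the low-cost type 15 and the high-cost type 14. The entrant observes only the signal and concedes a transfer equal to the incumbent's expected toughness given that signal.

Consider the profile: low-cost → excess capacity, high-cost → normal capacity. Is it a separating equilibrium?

Under separation the entrant infers type exactly: excess capacity → low-cost (pays 93), normal capacity → high-cost (pays 21).
Low-cost: excess capacity gives 93 − 40 = 53; normal capacity gives 21 − 15 = 6. No deviation. ✓
High-cost: normal capacity gives 21 − 14 = 7; excess capacity gives 93 − 120 = -27. No deviation. ✓
Both incentive constraints hold.

Yes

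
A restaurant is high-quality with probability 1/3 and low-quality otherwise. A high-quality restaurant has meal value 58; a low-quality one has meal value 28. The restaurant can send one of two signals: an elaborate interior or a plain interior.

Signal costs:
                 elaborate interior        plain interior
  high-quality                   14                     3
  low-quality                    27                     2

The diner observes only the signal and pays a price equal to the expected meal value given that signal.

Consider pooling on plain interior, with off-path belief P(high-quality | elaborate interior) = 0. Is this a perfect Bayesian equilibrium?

On the equilibrium path (plain interior) the diner holds the prior 1/3 and pays 1/3·58 + 2/3·28 = 38. Off-path (elaborate interior) belief 0 gives 0·58 + 1·28 = 28.
High-quality: plain interior gives 38 − 3 = 35; elaborate interior gives 28 − 14 = 14. Stays. ✓
Low-quality: plain interior gives 38 − 2 = 36; elaborate interior gives 28 − 27 = 1. Stays. ✓
Beliefs are Bayes-consistent on-path and both types best-respond.

Yes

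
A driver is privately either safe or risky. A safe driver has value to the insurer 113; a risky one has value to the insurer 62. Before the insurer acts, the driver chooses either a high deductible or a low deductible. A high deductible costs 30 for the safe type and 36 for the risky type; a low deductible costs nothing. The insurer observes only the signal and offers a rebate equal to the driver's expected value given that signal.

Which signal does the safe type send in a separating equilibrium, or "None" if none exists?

None

Try safe → high deductible, risky → low deductible:
  If types separate, high deductible earns payment 113 and low deductible earns 62.
  Safe: high deductible gives 113 − 30 = 83; low deductible gives 62 − 0 = 62. No deviation. ✓
  Risky: low deductible gives 62 − 0 = 62; high deductible gives 113 − 36 = 77. Would deviate. ✗
Try safe → low deductible, risky → high deductible:
  If types separate, low deductible earns payment 113 and high deductible earns 62.
  Safe: low deductible gives 113 − 0 = 113; high deductible gives 62 − 30 = 32. No deviation. ✓
  Risky: high deductible gives 62 − 36 = 26; low deductible gives 113 − 0 = 113. Would deviate. ✗
Neither assignment is incentive-compatible.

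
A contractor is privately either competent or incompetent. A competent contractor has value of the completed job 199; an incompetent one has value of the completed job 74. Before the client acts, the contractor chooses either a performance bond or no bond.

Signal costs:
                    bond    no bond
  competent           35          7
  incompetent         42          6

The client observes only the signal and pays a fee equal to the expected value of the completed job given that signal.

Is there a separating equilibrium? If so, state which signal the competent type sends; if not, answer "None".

None

Try competent → bond, incompetent → no bond:
  Under separation the client infers type exactly: bond → competent (pays 199), no bond → incompetent (pays 74).
  Competent: bond gives 199 − 35 = 164; no bond gives 74 − 7 = 67. No deviation. ✓
  Incompetent: no bond gives 74 − 6 = 68; bond gives 199 − 42 = 157. Would deviate. ✗
Try competent → no bond, incompetent → bond:
  Under separation the client infers type exactly: no bond → competent (pays 199), bond → incompetent (pays 74).
  Competent: no bond gives 199 − 7 = 192; bond gives 74 − 35 = 39. No deviation. ✓
  Incompetent: bond gives 74 − 42 = 32; no bond gives 199 − 6 = 193. Would deviate. ✗
Neither assignment is incentive-compatible.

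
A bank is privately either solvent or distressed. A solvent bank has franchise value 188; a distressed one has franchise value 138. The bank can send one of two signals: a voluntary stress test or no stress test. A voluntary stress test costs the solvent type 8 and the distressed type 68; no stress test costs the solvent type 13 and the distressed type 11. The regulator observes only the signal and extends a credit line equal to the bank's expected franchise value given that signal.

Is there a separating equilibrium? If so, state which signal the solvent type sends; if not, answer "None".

Try solvent → stress test, distressed → no stress test:
  If types separate, stress test earns payment 188 and no stress test earns 138.
  Solvent: stress test gives 188 − 8 = 180; no stress test gives 138 − 13 = 125. No deviation. ✓
  Distressed: no stress test gives 138 − 11 = 127; stress test gives 188 − 68 = 120. No deviation. ✓
Both hold — the solvent type sends stress test.

stress test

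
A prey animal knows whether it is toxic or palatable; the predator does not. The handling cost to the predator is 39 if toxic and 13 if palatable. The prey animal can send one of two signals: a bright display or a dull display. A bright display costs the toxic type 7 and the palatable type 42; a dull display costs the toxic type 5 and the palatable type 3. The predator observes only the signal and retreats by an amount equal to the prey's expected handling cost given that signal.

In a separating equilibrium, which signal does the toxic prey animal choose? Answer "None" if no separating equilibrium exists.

Try toxic → bright display, palatable → dull display:
  If types separate, bright display earns payment 39 and dull display earns 13.
  Toxic: bright display gives 39 − 7 = 32; dull display gives 13 − 5 = 8. No deviation. ✓
  Palatable: dull display gives 13 − 3 = 10; bright display gives 39 − 42 = -3. No deviation. ✓
Both hold — the toxic type sends bright display.

bright display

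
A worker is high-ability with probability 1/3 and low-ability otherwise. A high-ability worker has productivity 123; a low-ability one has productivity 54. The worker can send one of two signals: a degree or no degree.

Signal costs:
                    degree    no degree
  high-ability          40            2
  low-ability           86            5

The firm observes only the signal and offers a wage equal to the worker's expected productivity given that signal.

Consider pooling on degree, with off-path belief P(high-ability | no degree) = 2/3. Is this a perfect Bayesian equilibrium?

No

On the equilibrium path (degree) the firm holds the prior 1/3 and pays 1/3·123 + 2/3·54 = 77. Off-path (no degree) belief 2/3 gives 2/3·123 + 1/3·54 = 100.
High-ability: degree gives 77 − 40 = 37; no degree gives 100 − 2 = 98. Deviates. ✗
Low-ability: degree gives 77 − 86 = -9; no degree gives 100 − 5 = 95. Deviates. ✗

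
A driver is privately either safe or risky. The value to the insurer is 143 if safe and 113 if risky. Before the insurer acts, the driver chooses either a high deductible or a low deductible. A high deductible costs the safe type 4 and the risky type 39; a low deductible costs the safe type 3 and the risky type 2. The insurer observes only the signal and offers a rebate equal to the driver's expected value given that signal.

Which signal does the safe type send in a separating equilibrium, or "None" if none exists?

Try safe → high deductible, risky → low deductible:
  Under separation the insurer infers type exactly: high deductible → safe (pays 143), low deductible → risky (pays 113).
  Safe: high deductible gives 143 − 4 = 139; low deductible gives 113 − 3 = 110. No deviation. ✓
  Risky: low deductible gives 113 − 2 = 111; high deductible gives 143 − 39 = 104. No deviation. ✓
Both hold — the safe type sends high deductible.

high deductible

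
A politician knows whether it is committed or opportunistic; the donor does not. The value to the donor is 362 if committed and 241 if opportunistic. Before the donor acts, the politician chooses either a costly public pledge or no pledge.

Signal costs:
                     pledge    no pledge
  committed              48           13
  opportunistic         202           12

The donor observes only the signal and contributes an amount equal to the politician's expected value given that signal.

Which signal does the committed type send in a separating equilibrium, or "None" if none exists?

pledge

Try committed → pledge, opportunistic → no pledge:
  Under separation the donor infers type exactly: pledge → committed (pays 362), no pledge → opportunistic (pays 241).
  Committed: pledge gives 362 − 48 = 314; no pledge gives 241 − 13 = 228. No deviation. ✓
  Opportunistic: no pledge gives 241 − 12 = 229; pledge gives 362 − 202 = 160. No deviation. ✓
Both hold — the committed type sends pledge.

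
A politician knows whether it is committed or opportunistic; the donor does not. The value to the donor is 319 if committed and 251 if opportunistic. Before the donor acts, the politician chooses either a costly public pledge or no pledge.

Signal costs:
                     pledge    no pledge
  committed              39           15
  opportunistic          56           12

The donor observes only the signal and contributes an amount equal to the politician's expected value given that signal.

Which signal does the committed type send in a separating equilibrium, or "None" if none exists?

None

Try committed → pledge, opportunistic → no pledge:
  If types separate, pledge earns payment 319 and no pledge earns 251.
  Committed: pledge gives 319 − 39 = 280; no pledge gives 251 − 15 = 236. No deviation. ✓
  Opportunistic: no pledge gives 251 − 12 = 239; pledge gives 319 − 56 = 263. Would deviate. ✗
Try committed → no pledge, opportunistic → pledge:
  If types separate, no pledge earns payment 319 and pledge earns 251.
  Committed: no pledge gives 319 − 15 = 304; pledge gives 251 − 39 = 212. No deviation. ✓
  Opportunistic: pledge gives 251 − 56 = 195; no pledge gives 319 − 12 = 307. Would deviate. ✗
Neither assignment is incentive-compatible.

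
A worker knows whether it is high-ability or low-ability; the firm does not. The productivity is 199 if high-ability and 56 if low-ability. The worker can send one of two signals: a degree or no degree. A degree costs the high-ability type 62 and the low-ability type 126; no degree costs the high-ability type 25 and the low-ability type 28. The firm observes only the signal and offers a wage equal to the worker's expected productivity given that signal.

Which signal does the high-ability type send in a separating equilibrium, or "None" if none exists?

None

Try high-ability → degree, low-ability → no degree:
  If types separate, degree earns payment 199 and no degree earns 56.
  High-ability: degree gives 199 − 62 = 137; no degree gives 56 − 25 = 31. No deviation. ✓
  Low-ability: no degree gives 56 − 28 = 28; degree gives 199 − 126 = 73. Would deviate. ✗
Try high-ability → no degree, low-ability → degree:
  If types separate, no degree earns payment 199 and degree earns 56.
  High-ability: no degree gives 199 − 25 = 174; degree gives 56 − 62 = -6. No deviation. ✓
  Low-ability: degree gives 56 − 126 = -70; no degree gives 199 − 28 = 171. Would deviate. ✗
Neither assignment is incentive-compatible.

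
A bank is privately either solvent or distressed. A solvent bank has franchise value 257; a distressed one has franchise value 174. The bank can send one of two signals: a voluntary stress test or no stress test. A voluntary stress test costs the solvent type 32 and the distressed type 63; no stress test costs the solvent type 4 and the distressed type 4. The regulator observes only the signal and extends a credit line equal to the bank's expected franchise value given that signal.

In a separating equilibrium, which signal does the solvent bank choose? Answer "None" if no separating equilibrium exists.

Try solvent → stress test, distressed → no stress test:
  If types separate, stress test earns payment 257 and no stress test earns 174.
  Solvent: stress test gives 257 − 32 = 225; no stress test gives 174 − 4 = 170. No deviation. ✓
  Distressed: no stress test gives 174 − 4 = 170; stress test gives 257 − 63 = 194. Would deviate. ✗
Try solvent → no stress test, distressed → stress test:
  If types separate, no stress test earns payment 257 and stress test earns 174.
  Solvent: no stress test gives 257 − 4 = 253; stress test gives 174 − 32 = 142. No deviation. ✓
  Distressed: stress test gives 174 − 63 = 111; no stress test gives 257 − 4 = 253. Would deviate. ✗
Neither assignment is incentive-compatible.

None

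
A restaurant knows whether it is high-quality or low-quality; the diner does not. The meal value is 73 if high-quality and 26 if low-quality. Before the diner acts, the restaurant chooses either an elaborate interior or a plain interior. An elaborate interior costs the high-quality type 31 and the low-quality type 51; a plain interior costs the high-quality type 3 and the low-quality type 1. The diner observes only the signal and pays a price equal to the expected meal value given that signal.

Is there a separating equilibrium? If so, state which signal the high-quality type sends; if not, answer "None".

Try high-quality → elaborate interior, low-quality → plain interior:
  If types separate, elaborate interior earns payment 73 and plain interior earns 26.
  High-quality: elaborate interior gives 73 − 31 = 42; plain interior gives 26 − 3 = 23. No deviation. ✓
  Low-quality: plain interior gives 26 − 1 = 25; elaborate interior gives 73 − 51 = 22. No deviation. ✓
Both hold — the high-quality type sends elaborate interior.

elaborate interior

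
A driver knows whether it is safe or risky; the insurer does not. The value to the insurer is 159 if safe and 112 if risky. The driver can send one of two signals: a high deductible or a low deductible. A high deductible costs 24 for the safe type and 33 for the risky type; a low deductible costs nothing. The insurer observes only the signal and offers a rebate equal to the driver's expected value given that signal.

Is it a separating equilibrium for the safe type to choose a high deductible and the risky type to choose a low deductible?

If types separate, high deductible earns payment 159 and low deductible earns 112.
Safe: high deductible gives 159 − 24 = 135; low deductible gives 112 − 0 = 112. No deviation. ✓
Risky: low deductible gives 112 − 0 = 112; high deductible gives 159 − 33 = 126. Would deviate. ✗

No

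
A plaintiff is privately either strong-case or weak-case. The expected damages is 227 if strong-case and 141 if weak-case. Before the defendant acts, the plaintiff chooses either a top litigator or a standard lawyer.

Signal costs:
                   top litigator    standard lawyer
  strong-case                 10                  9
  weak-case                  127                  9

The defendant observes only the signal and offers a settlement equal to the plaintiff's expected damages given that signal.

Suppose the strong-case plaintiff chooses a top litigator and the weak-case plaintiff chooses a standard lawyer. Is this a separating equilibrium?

If types separate, top litigator earns payment 227 and standard lawyer earns 141.
Strong-case: top litigator gives 227 − 10 = 217; standard lawyer gives 141 − 9 = 132. No deviation. ✓
Weak-case: standard lawyer gives 141 − 9 = 132; top litigator gives 227 − 127 = 100. No deviation. ✓
Neither type gains from mimicking the other.

Yes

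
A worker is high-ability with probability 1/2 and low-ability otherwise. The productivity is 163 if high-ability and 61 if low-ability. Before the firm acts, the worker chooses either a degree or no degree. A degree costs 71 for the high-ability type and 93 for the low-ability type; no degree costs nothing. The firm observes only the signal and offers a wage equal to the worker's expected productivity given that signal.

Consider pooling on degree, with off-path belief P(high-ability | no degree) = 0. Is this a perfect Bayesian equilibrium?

At the pooled signal (degree) the firm holds the prior 1/2 and pays 1/2·163 + 1/2·61 = 112. Off-path (no degree) belief 0 gives 0·163 + 1·61 = 61.
High-ability: degree gives 112 − 71 = 41; no degree gives 61 − 0 = 61. Deviates. ✗
Low-ability: degree gives 112 − 93 = 19; no degree gives 61 − 0 = 61. Deviates. ✗

No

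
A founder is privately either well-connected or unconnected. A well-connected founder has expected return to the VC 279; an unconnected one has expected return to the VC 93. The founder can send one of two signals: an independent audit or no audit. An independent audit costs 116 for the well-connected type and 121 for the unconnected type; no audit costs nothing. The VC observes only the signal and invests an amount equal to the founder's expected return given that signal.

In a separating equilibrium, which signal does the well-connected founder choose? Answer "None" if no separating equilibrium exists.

Try well-connected → audit, unconnected → no audit:
  Under separation the VC infers type exactly: audit → well-connected (pays 279), no audit → unconnected (pays 93).
  Well-connected: audit gives 279 − 116 = 163; no audit gives 93 − 0 = 93. No deviation. ✓
  Unconnected: no audit gives 93 − 0 = 93; audit gives 279 − 121 = 158. Would deviate. ✗
Try well-connected → no audit, unconnected → audit:
  Under separation the VC infers type exactly: no audit → well-connected (pays 279), audit → unconnected (pays 93).
  Well-connected: no audit gives 279 − 0 = 279; audit gives 93 − 116 = -23. No deviation. ✓
  Unconnected: audit gives 93 − 121 = -28; no audit gives 279 − 0 = 279. Would deviate. ✗
Neither assignment is incentive-compatible.

None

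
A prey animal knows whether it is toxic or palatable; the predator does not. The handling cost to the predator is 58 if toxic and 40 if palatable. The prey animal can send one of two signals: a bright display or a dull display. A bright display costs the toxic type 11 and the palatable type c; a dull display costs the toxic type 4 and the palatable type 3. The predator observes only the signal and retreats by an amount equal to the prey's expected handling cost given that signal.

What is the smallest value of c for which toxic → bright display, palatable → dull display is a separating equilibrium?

21

Under separation: bright display → toxic (pays 58); dull display → palatable (pays 40).
Toxic: 58 − 11 = 47 ≥ 40 − 4 = 36. Holds regardless of c. ✓
Palatable: 40 − 3 ≥ 58 − c, so c ≥ 58 − 37 = 21.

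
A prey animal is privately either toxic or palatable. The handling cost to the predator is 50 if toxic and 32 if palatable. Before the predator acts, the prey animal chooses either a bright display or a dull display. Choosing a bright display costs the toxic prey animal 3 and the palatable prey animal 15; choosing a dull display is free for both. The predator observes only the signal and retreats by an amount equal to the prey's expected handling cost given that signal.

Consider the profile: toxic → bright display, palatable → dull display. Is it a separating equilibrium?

No

Under separation the predator infers type exactly: bright display → toxic (pays 50), dull display → palatable (pays 32).
Toxic: bright display gives 50 − 3 = 47; dull display gives 32 − 0 = 32. No deviation. ✓
Palatable: dull display gives 32 − 0 = 32; bright display gives 50 − 15 = 35. Would deviate. ✗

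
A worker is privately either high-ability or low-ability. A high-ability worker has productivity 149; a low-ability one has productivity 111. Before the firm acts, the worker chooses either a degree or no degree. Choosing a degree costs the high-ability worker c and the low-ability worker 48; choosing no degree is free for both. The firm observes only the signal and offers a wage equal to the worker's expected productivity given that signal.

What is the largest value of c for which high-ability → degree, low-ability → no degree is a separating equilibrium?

38

Under separation: degree → high-ability (pays 149); no degree → low-ability (pays 111).
Low-ability: 111 − 0 = 111 ≥ 149 − 48 = 101. Holds regardless of c. ✓
High-ability: 149 − c ≥ 111 − 0, so c ≤ 149 − 111 = 38.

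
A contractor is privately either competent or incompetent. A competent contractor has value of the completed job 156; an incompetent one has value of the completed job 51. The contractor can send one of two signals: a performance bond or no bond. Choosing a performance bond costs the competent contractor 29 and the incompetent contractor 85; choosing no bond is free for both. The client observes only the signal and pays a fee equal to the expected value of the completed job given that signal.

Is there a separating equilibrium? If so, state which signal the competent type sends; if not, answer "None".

Try competent → bond, incompetent → no bond:
  If types separate, bond earns payment 156 and no bond earns 51.
  Competent: bond gives 156 − 29 = 127; no bond gives 51 − 0 = 51. No deviation. ✓
  Incompetent: no bond gives 51 − 0 = 51; bond gives 156 − 85 = 71. Would deviate. ✗
Try competent → no bond, incompetent → bond:
  If types separate, no bond earns payment 156 and bond earns 51.
  Competent: no bond gives 156 − 0 = 156; bond gives 51 − 29 = 22. No deviation. ✓
  Incompetent: bond gives 51 − 85 = -34; no bond gives 156 − 0 = 156. Would deviate. ✗
Neither assignment is incentive-compatible.

None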